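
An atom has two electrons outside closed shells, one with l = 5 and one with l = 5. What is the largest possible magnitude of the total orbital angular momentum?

|L_tot|_max = √110 ℏ ≈ 10.488ℏ

Angular momentum addition gives L = |l₁ − l₂|, …, l₁ + l₂.
Allowed values: L = 0, 1, 2, 3, 4, 5, 6, 7, 8, 9, 10.
The largest magnitude corresponds to L = 10: |L_tot| = ℏ√(10·11) = √110 ℏ.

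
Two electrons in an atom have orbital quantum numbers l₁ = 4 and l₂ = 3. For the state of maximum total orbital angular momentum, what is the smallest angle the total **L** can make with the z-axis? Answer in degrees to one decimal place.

The total orbital quantum number L ranges from |l₁ − l₂| to l₁ + l₂ in integer steps.
Allowed values: L = 1, 2, 3, 4, 5, 6, 7.
The maximum is L = 7, with |L_tot| = ℏ√(7·8) = 2√14 ℏ.
The minimum angle with z is arccos(7/√56) ≈ 20.7°.

θ_min ≈ 20.7°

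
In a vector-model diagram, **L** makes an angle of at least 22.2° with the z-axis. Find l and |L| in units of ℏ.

l = 6, |L| = √42 ℏ ≈ 6.481ℏ

cos²θ_min = l/(l+1) = 0.8572.
Solving: l = 6.
Then |L| = ℏ√(6·7) = √42 ℏ.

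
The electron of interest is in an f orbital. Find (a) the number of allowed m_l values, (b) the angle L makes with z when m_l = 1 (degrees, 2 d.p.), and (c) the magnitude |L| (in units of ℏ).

For an f orbital, l = 3.
There are 2l+1 = 7 values of m_l.
For m_l = 1: cos θ = 1/√12, θ ≈ 73.22°.
|L| = ℏ√(3·4) = 2√3 ℏ ≈ 3.464ℏ.

7 values; θ(m_l=1) ≈ 73.22°; |L| = 2√3 ℏ ≈ 3.464ℏ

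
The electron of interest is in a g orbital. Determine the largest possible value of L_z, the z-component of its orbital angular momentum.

For a g orbital, l = 4.
L_z = m_l ℏ with m_l ∈ {−4, …, 4}; the maximum is m_l = 4.

L_z,max = 4ℏ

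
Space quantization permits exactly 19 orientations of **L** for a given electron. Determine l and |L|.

19 = 2l + 1, so l = (19−1)/2 = 9.
|L| = ℏ√(l(l+1)) = ℏ√(9·10) = 3√10 ℏ.

l = 9, |L| = 3√10 ℏ ≈ 9.487ℏ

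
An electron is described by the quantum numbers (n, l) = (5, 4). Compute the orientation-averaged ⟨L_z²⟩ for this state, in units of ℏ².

m_l runs from −4 to 4, i.e. {-4, -3, -2, -1, 0, 1, 2, 3, 4}.
⟨L_z²⟩ = ℏ²·(Σ m_l²)/(2l+1) = ℏ²·60/9 = 6.667ℏ².

⟨L_z²⟩ = 6.667 ℏ²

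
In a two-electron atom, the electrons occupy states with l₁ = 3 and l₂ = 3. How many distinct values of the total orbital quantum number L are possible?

The total orbital quantum number L ranges from |l₁ − l₂| to l₁ + l₂ in integer steps.
L ∈ {0, 1, 2, 3, 4, 5, 6}.
That is 7 values.

7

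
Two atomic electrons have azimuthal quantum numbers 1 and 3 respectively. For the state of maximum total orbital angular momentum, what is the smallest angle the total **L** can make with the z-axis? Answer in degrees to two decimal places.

The total orbital quantum number L ranges from |l₁ − l₂| to l₁ + l₂ in integer steps.
Allowed values: L = 2, 3, 4.
The maximum is L = 4, with |L_tot| = ℏ√(4·5) = 2√5 ℏ.
The minimum angle with z is arccos(4/√20) ≈ 26.57°.

θ_min ≈ 26.57°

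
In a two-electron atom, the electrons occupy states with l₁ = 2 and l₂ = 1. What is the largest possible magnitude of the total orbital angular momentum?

|L_tot|_max = 2√3 ℏ ≈ 3.464ℏ

L runs from |2 − 1| = 1 to 2 + 1 = 3.
L ∈ {1, 2, 3}.
The largest magnitude corresponds to L = 3: |L_tot| = ℏ√(3·4) = 2√3 ℏ.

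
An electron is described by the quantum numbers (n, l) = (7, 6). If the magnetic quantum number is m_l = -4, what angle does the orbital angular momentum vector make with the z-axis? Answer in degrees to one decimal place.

θ ≈ 128.1°

|L|² = l(l+1)ℏ² = 42ℏ², so |L| = √42 ℏ.
L_z = m_l ℏ = −4ℏ.
cos θ = L_z/|L| = -4/√42, so θ ≈ 128.1°.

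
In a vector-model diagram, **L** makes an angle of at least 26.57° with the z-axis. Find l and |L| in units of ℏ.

At minimum angle, m_l = l, so cos θ = l/√(l(l+1)); cos²θ = l/(l+1) = 0.7999.
l = cos²θ/sin²θ ≈ 4.
Then |L| = ℏ√(4·5) = 2√5 ℏ.

l = 4, |L| = 2√5 ℏ ≈ 4.472ℏ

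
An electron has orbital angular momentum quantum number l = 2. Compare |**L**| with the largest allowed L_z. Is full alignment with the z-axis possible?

|L| = √6 ℏ ≈ 2.4495ℏ, while L_z,max = lℏ = 2ℏ.
Since |L| > L_z,max, the vector can never point exactly along z; the closest it comes is θ_min = arccos(2/√6) ≈ 35.3°.

No: L_z,max = 2ℏ < |L| = √6 ℏ ≈ 2.449ℏ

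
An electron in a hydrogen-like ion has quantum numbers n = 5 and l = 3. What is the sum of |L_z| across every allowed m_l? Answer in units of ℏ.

m_l ∈ {-3, -2, -1, 0, 1, 2, 3}.
Σ|m_l| = l(l+1) = 12.

Σ|L_z| = 12 ℏ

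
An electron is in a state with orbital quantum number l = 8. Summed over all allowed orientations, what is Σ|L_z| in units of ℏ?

Σ|L_z| = 72 ℏ

m_l ∈ {-8, -7, -6, -5, -4, -3, -2, -1, 0, 1, 2, 3, 4, 5, 6, 7, 8}.
Σ|m_l| = 2·8(8+1)/2 = 72.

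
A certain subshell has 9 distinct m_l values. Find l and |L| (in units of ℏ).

9 = 2l + 1, so l = (9−1)/2 = 4.
|L| = ℏ√(l(l+1)) = ℏ√(4·5) = 2√5 ℏ.

l = 4, |L| = 2√5 ℏ ≈ 4.472ℏ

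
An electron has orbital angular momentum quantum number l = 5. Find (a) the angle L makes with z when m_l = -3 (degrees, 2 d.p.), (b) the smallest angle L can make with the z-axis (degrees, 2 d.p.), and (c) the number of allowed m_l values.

For m_l = -3: cos θ = -3/√30, θ ≈ 123.21°.
cos θ_min = 5/√30, so θ_min ≈ 24.09°.
There are 2l+1 = 11 values of m_l.

θ(m_l=-3) ≈ 123.21°; θ_min ≈ 24.09°; 11 values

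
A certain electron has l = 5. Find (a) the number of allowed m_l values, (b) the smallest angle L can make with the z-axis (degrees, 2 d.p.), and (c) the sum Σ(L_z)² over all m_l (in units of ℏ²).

There are 2l+1 = 11 values of m_l.
cos θ_min = 5/√30, so θ_min ≈ 24.09°.
Σ m_l² = 110, so Σ(L_z)² = 110 ℏ².

11 values; θ_min ≈ 24.09°; Σ(L_z)² = 110 ℏ²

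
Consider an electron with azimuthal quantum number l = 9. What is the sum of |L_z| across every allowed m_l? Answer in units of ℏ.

The allowed m_l values are -9, -8, -7, -6, -5, -4, -3, -2, -1, 0, 1, 2, 3, 4, 5, 6, 7, 8, 9.
Σ|m_l| = l(l+1) = 90.

Σ|L_z| = 90 ℏ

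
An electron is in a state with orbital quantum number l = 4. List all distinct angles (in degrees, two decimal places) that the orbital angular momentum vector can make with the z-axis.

θ ∈ {26.57°, 47.87°, 63.43°, 77.08°, 90.00°, 102.92°, 116.57°, 132.13°, 153.43°}

|L|² = l(l+1)ℏ² = 20ℏ², so |L| = 2√5 ℏ.
cos θ = m_l/√20 for each m_l ∈ {-4, -3, -2, -1, 0, 1, 2, 3, 4}.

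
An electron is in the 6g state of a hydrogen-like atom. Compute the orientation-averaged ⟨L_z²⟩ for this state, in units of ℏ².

⟨L_z²⟩ = 6.667 ℏ²

6g means n = 6, l = 4.
m_l runs from −4 to 4, i.e. {-4, -3, -2, -1, 0, 1, 2, 3, 4}.
⟨L_z²⟩ = ℏ²·(Σ m_l²)/(2l+1) = ℏ²·60/9 = 6.667ℏ².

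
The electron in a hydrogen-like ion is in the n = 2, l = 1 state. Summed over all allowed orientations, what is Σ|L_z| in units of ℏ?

m_l runs from −1 to 1, i.e. {-1, 0, 1}.
Σ|m_l| = 2(1+2+…+1) = 2.

Σ|L_z| = 2 ℏ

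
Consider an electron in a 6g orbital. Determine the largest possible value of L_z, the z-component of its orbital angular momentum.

6g means n = 6, l = 4.
L_z = m_l ℏ with m_l ∈ {−4, …, 4}; the maximum is m_l = 4.

L_z,max = 4ℏ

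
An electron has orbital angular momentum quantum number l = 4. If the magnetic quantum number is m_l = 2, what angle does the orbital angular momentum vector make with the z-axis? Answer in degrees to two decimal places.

θ ≈ 63.43°

|L|² = l(l+1)ℏ² = 20ℏ², so |L| = 2√5 ℏ.
L_z = m_l ℏ = 2ℏ.
cos θ = L_z/|L| = 2/√20, so θ ≈ 63.43°.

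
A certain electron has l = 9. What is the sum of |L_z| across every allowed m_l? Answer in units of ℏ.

m_l runs from −9 to 9, i.e. {-9, -8, -7, -6, -5, -4, -3, -2, -1, 0, 1, 2, 3, 4, 5, 6, 7, 8, 9}.
Σ|m_l| = 2·9(9+1)/2 = 90.

Σ|L_z| = 90 ℏ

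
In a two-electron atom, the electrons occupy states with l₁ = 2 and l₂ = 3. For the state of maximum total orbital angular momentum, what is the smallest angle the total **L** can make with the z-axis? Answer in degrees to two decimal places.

Angular momentum addition gives L = |l₁ − l₂|, …, l₁ + l₂.
L ∈ {1, 2, 3, 4, 5}.
The maximum is L = 5, with |L_tot| = ℏ√(5·6) = √30 ℏ.
The minimum angle with z is arccos(5/√30) ≈ 24.09°.

θ_min ≈ 24.09°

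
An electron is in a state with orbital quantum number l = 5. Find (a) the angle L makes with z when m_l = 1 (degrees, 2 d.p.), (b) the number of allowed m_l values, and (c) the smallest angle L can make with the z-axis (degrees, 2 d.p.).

For m_l = 1: cos θ = 1/√30, θ ≈ 79.48°.
There are 2l+1 = 11 values of m_l.
cos θ_min = 5/√30, so θ_min ≈ 24.09°.

θ(m_l=1) ≈ 79.48°; 11 values; θ_min ≈ 24.09°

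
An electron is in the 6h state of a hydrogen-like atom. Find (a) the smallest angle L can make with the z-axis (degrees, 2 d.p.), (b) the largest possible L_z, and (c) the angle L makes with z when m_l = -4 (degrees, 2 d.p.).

6h means n = 6, l = 5.
cos θ_min = 5/√30, so θ_min ≈ 24.09°.
L_z,max = lℏ = 5ℏ.
For m_l = -4: cos θ = -4/√30, θ ≈ 136.91°.

θ_min ≈ 24.09°; L_z,max = 5ℏ; θ(m_l=-4) ≈ 136.91°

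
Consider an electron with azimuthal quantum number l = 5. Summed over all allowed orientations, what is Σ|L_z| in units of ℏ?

Σ|L_z| = 30 ℏ

The allowed m_l values are -5, -4, -3, -2, -1, 0, 1, 2, 3, 4, 5.
Σ|m_l| = l(l+1) = 30.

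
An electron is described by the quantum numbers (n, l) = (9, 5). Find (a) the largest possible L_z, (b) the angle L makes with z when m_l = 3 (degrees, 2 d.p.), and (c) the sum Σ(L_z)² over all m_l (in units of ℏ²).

L_z,max = lℏ = 5ℏ.
For m_l = 3: cos θ = 3/√30, θ ≈ 56.79°.
Σ m_l² = 110, so Σ(L_z)² = 110 ℏ².

L_z,max = 5ℏ; θ(m_l=3) ≈ 56.79°; Σ(L_z)² = 110 ℏ²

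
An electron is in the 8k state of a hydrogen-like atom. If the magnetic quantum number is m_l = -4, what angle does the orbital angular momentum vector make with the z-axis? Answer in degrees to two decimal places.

The 8k subshell has l = 7.
|L|² = l(l+1)ℏ² = 56ℏ², so |L| = 2√14 ℏ.
L_z = m_l ℏ = −4ℏ.
cos θ = L_z/|L| = -4/√56, so θ ≈ 122.31°.

θ ≈ 122.31°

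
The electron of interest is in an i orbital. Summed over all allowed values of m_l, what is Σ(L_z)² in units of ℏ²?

Σ(L_z)² = 182 ℏ²

An i state has l = 6.
m_l runs from −6 to 6, i.e. {-6, -5, -4, -3, -2, -1, 0, 1, 2, 3, 4, 5, 6}.
Σ m_l² = l(l+1)(2l+1)/3 = 6·7·13/3 = 182.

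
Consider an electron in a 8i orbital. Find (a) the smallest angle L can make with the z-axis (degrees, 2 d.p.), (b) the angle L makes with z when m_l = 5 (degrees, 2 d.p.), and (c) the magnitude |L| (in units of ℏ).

For 8i, l = 6.
cos θ_min = 6/√42, so θ_min ≈ 22.21°.
For m_l = 5: cos θ = 5/√42, θ ≈ 39.51°.
|L| = ℏ√(6·7) = √42 ℏ ≈ 6.481ℏ.

θ_min ≈ 22.21°; θ(m_l=5) ≈ 39.51°; |L| = √42 ℏ ≈ 6.481ℏ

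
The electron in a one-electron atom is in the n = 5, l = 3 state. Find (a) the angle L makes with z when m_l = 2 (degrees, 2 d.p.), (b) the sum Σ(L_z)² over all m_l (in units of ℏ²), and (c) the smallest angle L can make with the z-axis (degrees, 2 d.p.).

θ(m_l=2) ≈ 54.74°; Σ(L_z)² = 28 ℏ²; θ_min ≈ 30.00°

For m_l = 2: cos θ = 2/√12, θ ≈ 54.74°.
Σ m_l² = 28, so Σ(L_z)² = 28 ℏ².
cos θ_min = 3/√12, so θ_min ≈ 30.00°.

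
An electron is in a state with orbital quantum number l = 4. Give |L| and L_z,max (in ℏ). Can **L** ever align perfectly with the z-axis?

No: L_z,max = 4ℏ < |L| = 2√5 ℏ ≈ 4.472ℏ

|L| = 2√5 ℏ ≈ 4.4721ℏ, while L_z,max = lℏ = 4ℏ.
Since |L| > L_z,max, the vector can never point exactly along z; the closest it comes is θ_min = arccos(4/√20) ≈ 26.6°.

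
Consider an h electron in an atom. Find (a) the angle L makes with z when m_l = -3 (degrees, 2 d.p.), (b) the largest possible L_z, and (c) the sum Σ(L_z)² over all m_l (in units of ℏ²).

θ(m_l=-3) ≈ 123.21°; L_z,max = 5ℏ; Σ(L_z)² = 110 ℏ²

For an h orbital, l = 5.
For m_l = -3: cos θ = -3/√30, θ ≈ 123.21°.
L_z,max = lℏ = 5ℏ.
Σ m_l² = 110, so Σ(L_z)² = 110 ℏ².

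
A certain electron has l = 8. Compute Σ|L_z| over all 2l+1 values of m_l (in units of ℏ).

m_l ∈ {-8, -7, -6, -5, -4, -3, -2, -1, 0, 1, 2, 3, 4, 5, 6, 7, 8}.
Σ|m_l| = 2(1+2+…+8) = 72.

Σ|L_z| = 72 ℏ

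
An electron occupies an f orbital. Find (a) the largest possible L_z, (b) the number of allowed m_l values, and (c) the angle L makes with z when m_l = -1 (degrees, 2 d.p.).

L_z,max = 3ℏ; 7 values; θ(m_l=-1) ≈ 106.78°

An f state has l = 3.
L_z,max = lℏ = 3ℏ.
There are 2l+1 = 7 values of m_l.
For m_l = -1: cos θ = -1/√12, θ ≈ 106.78°.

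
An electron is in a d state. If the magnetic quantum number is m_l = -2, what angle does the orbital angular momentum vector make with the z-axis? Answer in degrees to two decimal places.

θ ≈ 144.74°

D corresponds to l = 2.
|L| = ℏ√(l(l+1)) = √6 ℏ.
L_z = m_l ℏ = −2ℏ.
cos θ = L_z/|L| = -2/√6, so θ ≈ 144.74°.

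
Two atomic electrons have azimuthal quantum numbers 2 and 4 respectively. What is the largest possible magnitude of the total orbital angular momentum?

|L_tot|_max = √42 ℏ ≈ 6.481ℏ

By the triangle rule, |l₁ − l₂| ≤ L ≤ l₁ + l₂.
L ∈ {2, 3, 4, 5, 6}.
The largest magnitude corresponds to L = 6: |L_tot| = ℏ√(6·7) = √42 ℏ.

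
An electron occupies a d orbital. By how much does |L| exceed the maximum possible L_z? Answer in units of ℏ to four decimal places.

D corresponds to l = 2.
|L| = √6 ℏ ≈ 2.4495ℏ, while L_z,max = lℏ = 2ℏ.
The difference is (√6 − 2)ℏ ≈ 0.4495ℏ.

|L| − L_z,max ≈ 0.4495ℏ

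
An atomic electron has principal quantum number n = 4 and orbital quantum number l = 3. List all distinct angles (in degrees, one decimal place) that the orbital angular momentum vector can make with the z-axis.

|L| = ℏ√(l(l+1)) = 2√3 ℏ.
cos θ = m_l/√12 for each m_l ∈ {-3, -2, -1, 0, 1, 2, 3}.

θ ∈ {30.0°, 54.7°, 73.2°, 90.0°, 106.8°, 125.3°, 150.0°}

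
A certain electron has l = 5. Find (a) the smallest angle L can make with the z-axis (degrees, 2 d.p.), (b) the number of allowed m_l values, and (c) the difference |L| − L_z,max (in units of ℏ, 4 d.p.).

θ_min ≈ 24.09°; 11 values; |L|−L_z,max ≈ 0.4772ℏ

cos θ_min = 5/√30, so θ_min ≈ 24.09°.
There are 2l+1 = 11 values of m_l.
|L| − L_z,max = (√30 − 5)ℏ ≈ 0.4772ℏ.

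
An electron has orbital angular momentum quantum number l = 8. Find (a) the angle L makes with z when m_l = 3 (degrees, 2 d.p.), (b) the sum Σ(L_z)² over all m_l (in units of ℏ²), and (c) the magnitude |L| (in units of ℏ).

θ(m_l=3) ≈ 69.30°; Σ(L_z)² = 408 ℏ²; |L| = 6√2 ℏ ≈ 8.485ℏ

For m_l = 3: cos θ = 3/√72, θ ≈ 69.30°.
Σ m_l² = 408, so Σ(L_z)² = 408 ℏ².
|L| = ℏ√(8·9) = 6√2 ℏ ≈ 8.485ℏ.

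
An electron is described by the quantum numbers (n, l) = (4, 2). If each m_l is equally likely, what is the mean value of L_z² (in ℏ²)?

⟨L_z²⟩ = 2 ℏ²

m_l runs from −2 to 2, i.e. {-2, -1, 0, 1, 2}.
Average of L_z² over 5 states: 10/5 ℏ² = 2 ℏ².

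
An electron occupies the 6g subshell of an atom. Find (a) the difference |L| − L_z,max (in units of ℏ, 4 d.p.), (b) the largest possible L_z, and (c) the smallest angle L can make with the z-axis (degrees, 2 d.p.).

For 6g, l = 4.
|L| − L_z,max = (2√5 − 4)ℏ ≈ 0.4721ℏ.
L_z,max = lℏ = 4ℏ.
cos θ_min = 4/√20, so θ_min ≈ 26.57°.

|L|−L_z,max ≈ 0.4721ℏ; L_z,max = 4ℏ; θ_min ≈ 26.57°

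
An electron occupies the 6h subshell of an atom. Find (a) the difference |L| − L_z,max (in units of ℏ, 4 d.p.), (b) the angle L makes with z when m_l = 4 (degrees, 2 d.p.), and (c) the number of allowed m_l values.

|L|−L_z,max ≈ 0.4772ℏ; θ(m_l=4) ≈ 43.09°; 11 values

The 6h subshell has l = 5.
|L| − L_z,max = (√30 − 5)ℏ ≈ 0.4772ℏ.
For m_l = 4: cos θ = 4/√30, θ ≈ 43.09°.
There are 2l+1 = 11 values of m_l.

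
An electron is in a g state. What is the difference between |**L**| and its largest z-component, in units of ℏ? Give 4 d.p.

A g state has l = 4.
|L| = 2√5 ℏ ≈ 4.4721ℏ, while L_z,max = lℏ = 4ℏ.
The difference is (2√5 − 4)ℏ ≈ 0.4721ℏ.

|L| − L_z,max ≈ 0.4721ℏ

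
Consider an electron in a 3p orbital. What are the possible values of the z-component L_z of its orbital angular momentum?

3p means n = 3, l = 1.
L_z = m_l ℏ with m_l ranging from −l to +l in integer steps.
For l = 1: m_l ∈ {-1, 0, 1}.

L_z ∈ {−ℏ, 0, ℏ}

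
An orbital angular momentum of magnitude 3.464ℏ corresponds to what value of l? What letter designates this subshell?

l = 3 (f orbital)

Since |L|² = l(l+1)ℏ², l(l+1) = 12.
l² + l − 12 = 0 ⇒ l = 3.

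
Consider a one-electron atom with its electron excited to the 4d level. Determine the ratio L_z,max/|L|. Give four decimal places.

The 4d level has l = 2.
|L| = √6 ℏ ≈ 2.4495ℏ, while L_z,max = lℏ = 2ℏ.
L_z,max/|L| = 2/√6 = 0.8165.

L_z,max/|L| = 0.8165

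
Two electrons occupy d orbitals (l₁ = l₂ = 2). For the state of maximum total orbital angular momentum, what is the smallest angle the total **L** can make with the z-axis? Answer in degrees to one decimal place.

By the triangle rule, |l₁ − l₂| ≤ L ≤ l₁ + l₂.
Allowed values: L = 0, 1, 2, 3, 4.
The maximum is L = 4, with |L_tot| = ℏ√(4·5) = 2√5 ℏ.
The minimum angle with z is arccos(4/√20) ≈ 26.6°.

θ_min ≈ 26.6°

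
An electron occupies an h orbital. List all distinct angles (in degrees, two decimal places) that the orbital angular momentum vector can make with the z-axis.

An h state has l = 5.
|L| = √(l(l+1)) ℏ = √30 ℏ.
cos θ = m_l/√30 for each m_l ∈ {-5, -4, -3, -2, -1, 0, 1, 2, 3, 4, 5}.

θ ∈ {24.09°, 43.09°, 56.79°, 68.58°, 79.48°, 90.00°, 100.52°, 111.42°, 123.21°, 136.91°, 155.91°}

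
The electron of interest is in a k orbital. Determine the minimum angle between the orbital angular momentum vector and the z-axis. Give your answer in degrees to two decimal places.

A k state has l = 7.
|L|² = l(l+1)ℏ² = 56ℏ², so |L| = 2√14 ℏ.
The smallest angle corresponds to the largest L_z, i.e. m_l = l = 7, giving L_z = 7ℏ.
cos θ_min = 7/√56, so θ_min ≈ 20.70°.

θ_min ≈ 20.70°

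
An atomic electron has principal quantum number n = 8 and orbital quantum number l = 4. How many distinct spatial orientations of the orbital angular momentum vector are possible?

9

The number of m_l values is 2l + 1 = 2·4 + 1 = 9.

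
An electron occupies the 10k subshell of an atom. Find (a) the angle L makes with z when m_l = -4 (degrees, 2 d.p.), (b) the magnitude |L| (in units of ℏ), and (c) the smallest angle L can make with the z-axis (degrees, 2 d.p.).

For 10k, l = 7.
For m_l = -4: cos θ = -4/√56, θ ≈ 122.31°.
|L| = ℏ√(7·8) = 2√14 ℏ ≈ 7.483ℏ.
cos θ_min = 7/√56, so θ_min ≈ 20.70°.

θ(m_l=-4) ≈ 122.31°; |L| = 2√14 ℏ ≈ 7.483ℏ; θ_min ≈ 20.70°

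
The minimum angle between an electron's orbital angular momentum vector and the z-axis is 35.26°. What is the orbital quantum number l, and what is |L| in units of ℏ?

cos²θ_min = l/(l+1) = 0.6667.
Solving: l = 2.
Then |L| = ℏ√(2·3) = √6 ℏ.

l = 2, |L| = √6 ℏ ≈ 2.449ℏ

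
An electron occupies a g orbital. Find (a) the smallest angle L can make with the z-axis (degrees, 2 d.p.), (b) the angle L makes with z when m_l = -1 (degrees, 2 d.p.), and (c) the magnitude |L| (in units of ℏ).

θ_min ≈ 26.57°; θ(m_l=-1) ≈ 102.92°; |L| = 2√5 ℏ ≈ 4.472ℏ

For a g orbital, l = 4.
cos θ_min = 4/√20, so θ_min ≈ 26.57°.
For m_l = -1: cos θ = -1/√20, θ ≈ 102.92°.
|L| = ℏ√(4·5) = 2√5 ℏ ≈ 4.472ℏ.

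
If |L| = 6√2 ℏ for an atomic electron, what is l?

|L| = ℏ√(l(l+1)), so l(l+1) = 72.
The positive root is l = 8.

l = 8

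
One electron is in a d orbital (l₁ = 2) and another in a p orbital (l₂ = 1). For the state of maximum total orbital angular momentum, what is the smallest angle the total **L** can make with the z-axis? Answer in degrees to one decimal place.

θ_min ≈ 30.0°

By the triangle rule, |l₁ − l₂| ≤ L ≤ l₁ + l₂.
So L can be 1, 2, 3.
The maximum is L = 3, with |L_tot| = ℏ√(3·4) = 2√3 ℏ.
The minimum angle with z is arccos(3/√12) ≈ 30.0°.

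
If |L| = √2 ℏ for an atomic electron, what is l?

l = 1

(|L|/ℏ)² = l(l+1) = 2.
The positive root is l = 1.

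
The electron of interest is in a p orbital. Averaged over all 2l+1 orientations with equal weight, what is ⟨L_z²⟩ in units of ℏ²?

⟨L_z²⟩ = 0.6667 ℏ²

For a p orbital, l = 1.
m_l runs from −1 to 1, i.e. {-1, 0, 1}.
⟨L_z²⟩ = ℏ²·l(l+1)/3 = 0.6667ℏ².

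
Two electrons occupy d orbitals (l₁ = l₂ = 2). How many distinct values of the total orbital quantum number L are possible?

Angular momentum addition gives L = |l₁ − l₂|, …, l₁ + l₂.
So L can be 0, 1, 2, 3, 4.
That is 5 values.

5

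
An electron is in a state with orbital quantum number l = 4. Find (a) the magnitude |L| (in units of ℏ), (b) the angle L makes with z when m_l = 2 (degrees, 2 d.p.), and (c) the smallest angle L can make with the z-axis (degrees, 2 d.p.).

|L| = ℏ√(4·5) = 2√5 ℏ ≈ 4.472ℏ.
For m_l = 2: cos θ = 2/√20, θ ≈ 63.43°.
cos θ_min = 4/√20, so θ_min ≈ 26.57°.

|L| = 2√5 ℏ ≈ 4.472ℏ; θ(m_l=2) ≈ 63.43°; θ_min ≈ 26.57°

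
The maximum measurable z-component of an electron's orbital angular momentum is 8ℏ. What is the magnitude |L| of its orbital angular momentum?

L_z,max = lℏ, so l = 8.
|L| = √(l(l+1)) ℏ = 6√2 ℏ.

|L| = 6√2 ℏ ≈ 8.485ℏ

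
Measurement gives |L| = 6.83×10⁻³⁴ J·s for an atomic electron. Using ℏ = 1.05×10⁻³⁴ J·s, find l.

l = 6

Dividing by ℏ: |L|/ℏ ≈ 6.505.
Set l(l+1) = 42.31; the integer solution is l = 6.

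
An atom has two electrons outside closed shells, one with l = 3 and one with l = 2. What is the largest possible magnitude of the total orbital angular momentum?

By the triangle rule, |l₁ − l₂| ≤ L ≤ l₁ + l₂.
So L can be 1, 2, 3, 4, 5.
The largest magnitude corresponds to L = 5: |L_tot| = ℏ√(5·6) = √30 ℏ.

|L_tot|_max = √30 ℏ ≈ 5.477ℏ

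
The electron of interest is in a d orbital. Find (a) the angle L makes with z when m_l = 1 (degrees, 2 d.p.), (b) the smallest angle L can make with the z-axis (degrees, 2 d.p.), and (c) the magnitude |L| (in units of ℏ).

θ(m_l=1) ≈ 65.91°; θ_min ≈ 35.26°; |L| = √6 ℏ ≈ 2.449ℏ

For a d orbital, l = 2.
For m_l = 1: cos θ = 1/√6, θ ≈ 65.91°.
cos θ_min = 2/√6, so θ_min ≈ 35.26°.
|L| = ℏ√(2·3) = √6 ℏ ≈ 2.449ℏ.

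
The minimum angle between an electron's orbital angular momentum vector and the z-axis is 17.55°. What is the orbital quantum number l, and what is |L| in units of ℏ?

l = 10, |L| = √110 ℏ ≈ 10.488ℏ

cos²θ_min = l/(l+1) = 0.9091.
l = cos²θ/sin²θ ≈ 10.
Then |L| = ℏ√(10·11) = √110 ℏ.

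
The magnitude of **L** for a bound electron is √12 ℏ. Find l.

(|L|/ℏ)² = l(l+1) = 12.
Solving: l = 3.

l = 3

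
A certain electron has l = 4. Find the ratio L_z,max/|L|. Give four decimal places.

L_z,max/|L| = 0.8944

|L| = 2√5 ℏ ≈ 4.4721ℏ, while L_z,max = lℏ = 4ℏ.
L_z,max/|L| = 4/√20 = 0.8944.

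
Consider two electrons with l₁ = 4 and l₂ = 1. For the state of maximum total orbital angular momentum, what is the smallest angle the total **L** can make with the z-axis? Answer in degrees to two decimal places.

By the triangle rule, |l₁ − l₂| ≤ L ≤ l₁ + l₂.
So L can be 3, 4, 5.
The maximum is L = 5, with |L_tot| = ℏ√(5·6) = √30 ℏ.
The minimum angle with z is arccos(5/√30) ≈ 24.09°.

θ_min ≈ 24.09°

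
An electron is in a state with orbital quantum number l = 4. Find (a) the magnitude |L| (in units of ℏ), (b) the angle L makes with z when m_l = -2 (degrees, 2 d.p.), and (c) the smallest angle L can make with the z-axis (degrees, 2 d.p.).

|L| = 2√5 ℏ ≈ 4.472ℏ; θ(m_l=-2) ≈ 116.57°; θ_min ≈ 26.57°

|L| = ℏ√(4·5) = 2√5 ℏ ≈ 4.472ℏ.
For m_l = -2: cos θ = -2/√20, θ ≈ 116.57°.
cos θ_min = 4/√20, so θ_min ≈ 26.57°.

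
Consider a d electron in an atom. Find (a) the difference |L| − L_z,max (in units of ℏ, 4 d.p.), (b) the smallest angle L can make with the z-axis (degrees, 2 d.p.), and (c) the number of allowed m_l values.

The letter d corresponds to l = 2.
|L| − L_z,max = (√6 − 2)ℏ ≈ 0.4495ℏ.
cos θ_min = 2/√6, so θ_min ≈ 35.26°.
There are 2l+1 = 5 values of m_l.

|L|−L_z,max ≈ 0.4495ℏ; θ_min ≈ 35.26°; 5 values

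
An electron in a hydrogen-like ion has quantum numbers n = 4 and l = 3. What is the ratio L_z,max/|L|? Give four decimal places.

L_z,max/|L| = 0.8660

|L| = 2√3 ℏ ≈ 3.4641ℏ, while L_z,max = lℏ = 3ℏ.
L_z,max/|L| = 3/√12 = 0.8660.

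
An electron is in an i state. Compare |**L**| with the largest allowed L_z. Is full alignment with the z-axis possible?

The letter i corresponds to l = 6.
|L| = √42 ℏ ≈ 6.4807ℏ, while L_z,max = lℏ = 6ℏ.
Since |L| > L_z,max, the vector can never point exactly along z; the closest it comes is θ_min = arccos(6/√42) ≈ 22.2°.

No: L_z,max = 6ℏ < |L| = √42 ℏ ≈ 6.481ℏ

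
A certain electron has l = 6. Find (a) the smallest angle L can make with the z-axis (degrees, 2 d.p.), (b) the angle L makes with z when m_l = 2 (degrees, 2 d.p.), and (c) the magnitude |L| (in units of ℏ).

cos θ_min = 6/√42, so θ_min ≈ 22.21°.
For m_l = 2: cos θ = 2/√42, θ ≈ 72.02°.
|L| = ℏ√(6·7) = √42 ℏ ≈ 6.481ℏ.

θ_min ≈ 22.21°; θ(m_l=2) ≈ 72.02°; |L| = √42 ℏ ≈ 6.481ℏ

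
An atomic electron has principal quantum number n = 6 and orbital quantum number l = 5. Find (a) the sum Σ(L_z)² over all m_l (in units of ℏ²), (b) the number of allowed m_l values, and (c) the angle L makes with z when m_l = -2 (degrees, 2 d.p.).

Σ m_l² = 110, so Σ(L_z)² = 110 ℏ².
There are 2l+1 = 11 values of m_l.
For m_l = -2: cos θ = -2/√30, θ ≈ 111.42°.

Σ(L_z)² = 110 ℏ²; 11 values; θ(m_l=-2) ≈ 111.42°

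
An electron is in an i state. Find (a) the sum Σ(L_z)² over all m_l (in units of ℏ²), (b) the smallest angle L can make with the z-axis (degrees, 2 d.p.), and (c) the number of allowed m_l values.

Σ(L_z)² = 182 ℏ²; θ_min ≈ 22.21°; 13 values

I corresponds to l = 6.
Σ m_l² = 182, so Σ(L_z)² = 182 ℏ².
cos θ_min = 6/√42, so θ_min ≈ 22.21°.
There are 2l+1 = 13 values of m_l.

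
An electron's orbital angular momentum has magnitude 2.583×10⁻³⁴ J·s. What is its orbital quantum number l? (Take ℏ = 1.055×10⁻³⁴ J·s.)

Dividing by ℏ: |L|/ℏ ≈ 2.448.
l(l+1) ≈ 2.448² ≈ 5.99, so l = 2.

l = 2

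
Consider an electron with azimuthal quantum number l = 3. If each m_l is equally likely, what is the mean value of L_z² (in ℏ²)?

⟨L_z²⟩ = 4 ℏ²

The allowed m_l values are -3, -2, -1, 0, 1, 2, 3.
⟨L_z²⟩ = ℏ²·(Σ m_l²)/(2l+1) = ℏ²·28/7 = 4ℏ².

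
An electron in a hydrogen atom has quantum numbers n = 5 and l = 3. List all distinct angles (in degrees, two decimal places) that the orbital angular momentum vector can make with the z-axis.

θ ∈ {30.00°, 54.74°, 73.22°, 90.00°, 106.78°, 125.26°, 150.00°}

|L| = ℏ√(l(l+1)) = 2√3 ℏ.
cos θ = m_l/√12 for each m_l ∈ {-3, -2, -1, 0, 1, 2, 3}.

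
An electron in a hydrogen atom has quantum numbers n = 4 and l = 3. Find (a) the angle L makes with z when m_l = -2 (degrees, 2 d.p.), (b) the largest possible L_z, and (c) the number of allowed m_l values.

θ(m_l=-2) ≈ 125.26°; L_z,max = 3ℏ; 7 values

For m_l = -2: cos θ = -2/√12, θ ≈ 125.26°.
L_z,max = lℏ = 3ℏ.
There are 2l+1 = 7 values of m_l.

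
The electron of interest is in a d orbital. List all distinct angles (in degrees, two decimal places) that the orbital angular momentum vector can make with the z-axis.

The letter d corresponds to l = 2.
|L|² = l(l+1)ℏ² = 6ℏ², so |L| = √6 ℏ.
cos θ = m_l/√6 for each m_l ∈ {-2, -1, 0, 1, 2}.

θ ∈ {35.26°, 65.91°, 90.00°, 114.09°, 144.74°}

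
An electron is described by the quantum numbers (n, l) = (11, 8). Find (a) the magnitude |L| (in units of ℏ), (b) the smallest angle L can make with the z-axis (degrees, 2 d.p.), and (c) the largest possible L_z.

|L| = 6√2 ℏ ≈ 8.485ℏ; θ_min ≈ 19.47°; L_z,max = 8ℏ

|L| = ℏ√(8·9) = 6√2 ℏ ≈ 8.485ℏ.
cos θ_min = 8/√72, so θ_min ≈ 19.47°.
L_z,max = lℏ = 8ℏ.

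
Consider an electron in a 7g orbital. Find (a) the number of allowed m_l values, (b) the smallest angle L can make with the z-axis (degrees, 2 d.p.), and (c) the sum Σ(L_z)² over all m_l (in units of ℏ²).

9 values; θ_min ≈ 26.57°; Σ(L_z)² = 60 ℏ²

For 7g, l = 4.
There are 2l+1 = 9 values of m_l.
cos θ_min = 4/√20, so θ_min ≈ 26.57°.
Σ m_l² = 60, so Σ(L_z)² = 60 ℏ².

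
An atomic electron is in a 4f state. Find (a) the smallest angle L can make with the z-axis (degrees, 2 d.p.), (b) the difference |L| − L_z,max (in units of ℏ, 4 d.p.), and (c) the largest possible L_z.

The 4f subshell has l = 3.
cos θ_min = 3/√12, so θ_min ≈ 30.00°.
|L| − L_z,max = (2√3 − 3)ℏ ≈ 0.4641ℏ.
L_z,max = lℏ = 3ℏ.

θ_min ≈ 30.00°; |L|−L_z,max ≈ 0.4641ℏ; L_z,max = 3ℏ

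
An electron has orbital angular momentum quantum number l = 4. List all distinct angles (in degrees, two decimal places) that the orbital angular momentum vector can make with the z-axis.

θ ∈ {26.57°, 47.87°, 63.43°, 77.08°, 90.00°, 102.92°, 116.57°, 132.13°, 153.43°}

|L| = ℏ√(l(l+1)) = 2√5 ℏ.
cos θ = m_l/√20 for each m_l ∈ {-4, -3, -2, -1, 0, 1, 2, 3, 4}.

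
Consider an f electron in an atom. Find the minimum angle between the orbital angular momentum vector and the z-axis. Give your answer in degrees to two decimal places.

θ_min ≈ 30.00°

For an f orbital, l = 3.
|L| = √(l(l+1)) ℏ = 2√3 ℏ.
The smallest angle corresponds to the largest L_z, i.e. m_l = l = 3, giving L_z = 3ℏ.
cos θ_min = 3/√12, so θ_min ≈ 30.00°.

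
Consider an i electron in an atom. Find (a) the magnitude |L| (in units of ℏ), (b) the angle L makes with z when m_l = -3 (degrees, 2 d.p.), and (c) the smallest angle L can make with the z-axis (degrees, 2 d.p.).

An i state has l = 6.
|L| = ℏ√(6·7) = √42 ℏ ≈ 6.481ℏ.
For m_l = -3: cos θ = -3/√42, θ ≈ 117.58°.
cos θ_min = 6/√42, so θ_min ≈ 22.21°.

|L| = √42 ℏ ≈ 6.481ℏ; θ(m_l=-3) ≈ 117.58°; θ_min ≈ 22.21°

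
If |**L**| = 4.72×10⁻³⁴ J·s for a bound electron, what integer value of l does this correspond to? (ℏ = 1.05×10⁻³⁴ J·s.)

|L|/ℏ = (4.72×10⁻³⁴)/(1.05×10⁻³⁴) ≈ 4.495.
(|L|/ℏ)² = l(l+1) ≈ 20.21 ⇒ l = 4.

l = 4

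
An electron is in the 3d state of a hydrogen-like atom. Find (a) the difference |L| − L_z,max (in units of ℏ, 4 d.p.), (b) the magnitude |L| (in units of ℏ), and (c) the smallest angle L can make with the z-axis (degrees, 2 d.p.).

|L|−L_z,max ≈ 0.4495ℏ; |L| = √6 ℏ ≈ 2.449ℏ; θ_min ≈ 35.26°

3d means n = 3, l = 2.
|L| − L_z,max = (√6 − 2)ℏ ≈ 0.4495ℏ.
|L| = ℏ√(2·3) = √6 ℏ ≈ 2.449ℏ.
cos θ_min = 2/√6, so θ_min ≈ 35.26°.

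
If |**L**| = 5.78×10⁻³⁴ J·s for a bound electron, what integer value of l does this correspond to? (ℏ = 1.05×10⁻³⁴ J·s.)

l = 5

In units of ℏ, |L| ≈ 5.505.
(|L|/ℏ)² = l(l+1) ≈ 30.30 ⇒ l = 5.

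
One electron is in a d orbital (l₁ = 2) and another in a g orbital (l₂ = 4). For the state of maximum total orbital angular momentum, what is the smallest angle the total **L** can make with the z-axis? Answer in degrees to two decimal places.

θ_min ≈ 22.21°

By the triangle rule, |l₁ − l₂| ≤ L ≤ l₁ + l₂.
Allowed values: L = 2, 3, 4, 5, 6.
The maximum is L = 6, with |L_tot| = ℏ√(6·7) = √42 ℏ.
The minimum angle with z is arccos(6/√42) ≈ 22.21°.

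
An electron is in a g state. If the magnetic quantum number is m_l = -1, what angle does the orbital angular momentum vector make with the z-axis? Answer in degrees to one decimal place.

θ ≈ 102.9°

The letter g corresponds to l = 4.
|L|² = l(l+1)ℏ² = 20ℏ², so |L| = 2√5 ℏ.
L_z = m_l ℏ = −1ℏ.
cos θ = L_z/|L| = -1/√20, so θ ≈ 102.9°.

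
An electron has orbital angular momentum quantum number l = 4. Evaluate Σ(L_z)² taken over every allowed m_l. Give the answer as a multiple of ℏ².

Σ(L_z)² = 60 ℏ²

The allowed m_l values are -4, -3, -2, -1, 0, 1, 2, 3, 4.
Σ m_l² = 2·(1 + 4 + 9 + 16) = 60.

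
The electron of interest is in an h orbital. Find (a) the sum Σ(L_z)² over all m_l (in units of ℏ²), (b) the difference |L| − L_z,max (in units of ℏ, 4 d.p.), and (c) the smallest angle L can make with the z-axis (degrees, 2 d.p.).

Σ(L_z)² = 110 ℏ²; |L|−L_z,max ≈ 0.4772ℏ; θ_min ≈ 24.09°

For an h orbital, l = 5.
Σ m_l² = 110, so Σ(L_z)² = 110 ℏ².
|L| − L_z,max = (√30 − 5)ℏ ≈ 0.4772ℏ.
cos θ_min = 5/√30, so θ_min ≈ 24.09°.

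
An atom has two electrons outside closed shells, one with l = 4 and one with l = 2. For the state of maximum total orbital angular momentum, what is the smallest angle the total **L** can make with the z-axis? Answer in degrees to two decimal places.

θ_min ≈ 22.21°

The total orbital quantum number L ranges from |l₁ − l₂| to l₁ + l₂ in integer steps.
L ∈ {2, 3, 4, 5, 6}.
The maximum is L = 6, with |L_tot| = ℏ√(6·7) = √42 ℏ.
The minimum angle with z is arccos(6/√42) ≈ 22.21°.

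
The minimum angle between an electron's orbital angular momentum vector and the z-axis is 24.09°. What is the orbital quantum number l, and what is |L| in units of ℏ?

l = 5, |L| = √30 ℏ ≈ 5.477ℏ

cos²θ_min = l/(l+1) = 0.8334.
Solving: l = 5.
Then |L| = ℏ√(5·6) = √30 ℏ.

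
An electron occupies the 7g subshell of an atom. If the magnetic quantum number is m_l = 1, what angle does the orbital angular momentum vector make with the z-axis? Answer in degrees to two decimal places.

7g means n = 7, l = 4.
|L|² = l(l+1)ℏ² = 20ℏ², so |L| = 2√5 ℏ.
L_z = m_l ℏ = 1ℏ.
cos θ = L_z/|L| = 1/√20, so θ ≈ 77.08°.

θ ≈ 77.08°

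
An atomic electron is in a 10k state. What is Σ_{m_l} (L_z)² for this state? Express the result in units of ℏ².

10k means n = 10, l = 7.
The allowed m_l values are -7, -6, -5, -4, -3, -2, -1, 0, 1, 2, 3, 4, 5, 6, 7.
Σ m_l² = l(l+1)(2l+1)/3 = 7·8·15/3 = 280.

Σ(L_z)² = 280 ℏ²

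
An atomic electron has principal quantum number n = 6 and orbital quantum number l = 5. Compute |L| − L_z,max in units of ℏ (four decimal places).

|L| = √30 ℏ ≈ 5.4772ℏ, while L_z,max = lℏ = 5ℏ.
The difference is (√30 − 5)ℏ ≈ 0.4772ℏ.

|L| − L_z,max ≈ 0.4772ℏ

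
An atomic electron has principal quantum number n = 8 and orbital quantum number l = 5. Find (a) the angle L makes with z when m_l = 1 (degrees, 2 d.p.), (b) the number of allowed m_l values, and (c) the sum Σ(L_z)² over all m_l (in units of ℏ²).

θ(m_l=1) ≈ 79.48°; 11 values; Σ(L_z)² = 110 ℏ²

For m_l = 1: cos θ = 1/√30, θ ≈ 79.48°.
There are 2l+1 = 11 values of m_l.
Σ m_l² = 110, so Σ(L_z)² = 110 ℏ².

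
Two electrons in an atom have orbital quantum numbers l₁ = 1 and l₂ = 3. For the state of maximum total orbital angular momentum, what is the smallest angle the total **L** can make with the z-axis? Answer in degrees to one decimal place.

θ_min ≈ 26.6°

L runs from |1 − 3| = 2 to 1 + 3 = 4.
So L can be 2, 3, 4.
The maximum is L = 4, with |L_tot| = ℏ√(4·5) = 2√5 ℏ.
The minimum angle with z is arccos(4/√20) ≈ 26.6°.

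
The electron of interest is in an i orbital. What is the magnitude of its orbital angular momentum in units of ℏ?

|L| = √42 ℏ ≈ 6.481ℏ

For an i orbital, l = 6.
|L| = ℏ√(l(l+1)) = ℏ√(6·7) = √42 ℏ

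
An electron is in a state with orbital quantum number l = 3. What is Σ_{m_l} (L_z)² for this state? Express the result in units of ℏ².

Σ(L_z)² = 28 ℏ²

m_l runs from −3 to 3, i.e. {-3, -2, -1, 0, 1, 2, 3}.
Summing m² from −3 to 3: Σ m_l² = 28.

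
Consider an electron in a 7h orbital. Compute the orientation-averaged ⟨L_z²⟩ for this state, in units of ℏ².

The 7h subshell has l = 5.
The allowed m_l values are -5, -4, -3, -2, -1, 0, 1, 2, 3, 4, 5.
Average of L_z² over 11 states: 110/11 ℏ² = 10 ℏ².

⟨L_z²⟩ = 10 ℏ²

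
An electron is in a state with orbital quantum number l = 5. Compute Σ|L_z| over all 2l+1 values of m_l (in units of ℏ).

m_l ∈ {-5, -4, -3, -2, -1, 0, 1, 2, 3, 4, 5}.
Σ|m_l| = l(l+1) = 30.

Σ|L_z| = 30 ℏ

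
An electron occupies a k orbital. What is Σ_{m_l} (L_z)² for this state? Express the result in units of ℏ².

Σ(L_z)² = 280 ℏ²

The letter k corresponds to l = 7.
m_l runs from −7 to 7, i.e. {-7, -6, -5, -4, -3, -2, -1, 0, 1, 2, 3, 4, 5, 6, 7}.
Σ m_l² = 2·(1 + 4 + 9 + 16 + 25 + 36 + 49) = 280.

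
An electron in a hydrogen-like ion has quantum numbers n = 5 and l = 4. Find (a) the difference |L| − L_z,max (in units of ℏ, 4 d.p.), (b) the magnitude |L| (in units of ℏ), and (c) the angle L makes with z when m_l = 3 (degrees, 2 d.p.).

|L|−L_z,max ≈ 0.4721ℏ; |L| = 2√5 ℏ ≈ 4.472ℏ; θ(m_l=3) ≈ 47.87°

|L| − L_z,max = (2√5 − 4)ℏ ≈ 0.4721ℏ.
|L| = ℏ√(4·5) = 2√5 ℏ ≈ 4.472ℏ.
For m_l = 3: cos θ = 3/√20, θ ≈ 47.87°.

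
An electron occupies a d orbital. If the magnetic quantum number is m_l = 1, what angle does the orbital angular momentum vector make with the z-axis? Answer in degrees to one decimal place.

D corresponds to l = 2.
|L| = √(l(l+1)) ℏ = √6 ℏ.
L_z = m_l ℏ = 1ℏ.
cos θ = L_z/|L| = 1/√6, so θ ≈ 65.9°.

θ ≈ 65.9°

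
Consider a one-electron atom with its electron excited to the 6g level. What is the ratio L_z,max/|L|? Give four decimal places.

L_z,max/|L| = 0.8944

The 6g level has l = 4.
|L| = 2√5 ℏ ≈ 4.4721ℏ, while L_z,max = lℏ = 4ℏ.
L_z,max/|L| = 4/√20 = 0.8944.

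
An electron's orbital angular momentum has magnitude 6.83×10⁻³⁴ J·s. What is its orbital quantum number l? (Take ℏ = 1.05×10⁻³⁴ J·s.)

Dividing by ℏ: |L|/ℏ ≈ 6.505.
(|L|/ℏ)² = l(l+1) ≈ 42.31 ⇒ l = 6.

l = 6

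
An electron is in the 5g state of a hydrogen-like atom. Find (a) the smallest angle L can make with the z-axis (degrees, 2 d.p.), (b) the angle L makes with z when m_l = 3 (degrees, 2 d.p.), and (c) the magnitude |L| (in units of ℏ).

θ_min ≈ 26.57°; θ(m_l=3) ≈ 47.87°; |L| = 2√5 ℏ ≈ 4.472ℏ

For 5g, l = 4.
cos θ_min = 4/√20, so θ_min ≈ 26.57°.
For m_l = 3: cos θ = 3/√20, θ ≈ 47.87°.
|L| = ℏ√(4·5) = 2√5 ℏ ≈ 4.472ℏ.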